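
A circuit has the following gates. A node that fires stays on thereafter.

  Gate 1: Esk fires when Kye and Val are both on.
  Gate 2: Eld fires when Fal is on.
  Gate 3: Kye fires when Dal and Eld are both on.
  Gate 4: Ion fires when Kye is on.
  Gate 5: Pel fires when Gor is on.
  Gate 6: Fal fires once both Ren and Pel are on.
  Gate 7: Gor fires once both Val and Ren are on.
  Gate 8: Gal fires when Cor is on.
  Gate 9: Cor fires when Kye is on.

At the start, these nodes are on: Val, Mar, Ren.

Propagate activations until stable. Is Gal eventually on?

Gal would need Cor (Gate 8), but Cor never turns on.

No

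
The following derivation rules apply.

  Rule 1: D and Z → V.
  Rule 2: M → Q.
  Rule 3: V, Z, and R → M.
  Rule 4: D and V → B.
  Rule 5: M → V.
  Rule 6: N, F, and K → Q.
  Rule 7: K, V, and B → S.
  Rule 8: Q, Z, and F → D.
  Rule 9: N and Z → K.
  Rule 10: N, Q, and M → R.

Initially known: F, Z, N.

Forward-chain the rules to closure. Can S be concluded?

Yes

From N and Z, Rule 9 gives K.
From N, F, and K, Rule 6 gives Q.
Q, Z, and F hold, so D follows (Rule 8).
D and Z hold, so V follows (Rule 1).
D and V hold, so B follows (Rule 4).
K, V, and B hold, so S follows (Rule 7).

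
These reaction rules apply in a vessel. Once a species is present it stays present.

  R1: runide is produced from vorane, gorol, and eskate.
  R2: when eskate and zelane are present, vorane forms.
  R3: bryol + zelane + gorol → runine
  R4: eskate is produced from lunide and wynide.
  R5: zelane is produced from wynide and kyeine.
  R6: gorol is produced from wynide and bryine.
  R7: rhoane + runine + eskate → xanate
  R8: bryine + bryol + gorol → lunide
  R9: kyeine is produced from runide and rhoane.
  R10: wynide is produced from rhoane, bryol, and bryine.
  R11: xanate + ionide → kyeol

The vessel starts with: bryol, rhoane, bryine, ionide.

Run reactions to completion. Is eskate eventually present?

rhoane, bryol, and bryine present → wynide forms (R10).
wynide and bryine present → gorol forms (R6).
bryine, bryol, and gorol present → lunide forms (R8).
lunide and wynide present → eskate forms (R4).

Yes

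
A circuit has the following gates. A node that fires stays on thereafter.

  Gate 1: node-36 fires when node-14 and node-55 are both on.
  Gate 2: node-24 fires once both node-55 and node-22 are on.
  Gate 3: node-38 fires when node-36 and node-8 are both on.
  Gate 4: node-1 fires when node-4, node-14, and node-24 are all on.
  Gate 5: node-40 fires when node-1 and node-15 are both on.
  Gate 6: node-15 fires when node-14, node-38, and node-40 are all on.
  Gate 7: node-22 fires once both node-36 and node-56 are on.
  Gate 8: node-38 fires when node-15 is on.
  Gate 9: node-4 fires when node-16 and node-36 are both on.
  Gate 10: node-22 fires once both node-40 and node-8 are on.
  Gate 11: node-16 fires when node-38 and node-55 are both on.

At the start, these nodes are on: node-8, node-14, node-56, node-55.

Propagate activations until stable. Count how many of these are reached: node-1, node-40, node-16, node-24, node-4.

node-14 and node-55 are on, so node-36 fires (Gate 1).
node-36 and node-56 are on, so node-22 fires (Gate 7).
node-36 and node-8 are on, so node-38 fires (Gate 3).
Gate 11: node-38 and node-55 on → node-16 on.
node-55 and node-22 are on, so node-24 fires (Gate 2).
Gate 9: node-16 and node-36 on → node-4 on.
node-4, node-14, and node-24 are on, so node-1 fires (Gate 4).
node-1: reached.
node-40 would need node-1 and node-15 (Gate 5), but node-15 never turns on.
node-16: reached.
node-24: reached.
node-4: reached.
Reached: node-1, node-16, node-24, and node-4 — 4 of the 5.

4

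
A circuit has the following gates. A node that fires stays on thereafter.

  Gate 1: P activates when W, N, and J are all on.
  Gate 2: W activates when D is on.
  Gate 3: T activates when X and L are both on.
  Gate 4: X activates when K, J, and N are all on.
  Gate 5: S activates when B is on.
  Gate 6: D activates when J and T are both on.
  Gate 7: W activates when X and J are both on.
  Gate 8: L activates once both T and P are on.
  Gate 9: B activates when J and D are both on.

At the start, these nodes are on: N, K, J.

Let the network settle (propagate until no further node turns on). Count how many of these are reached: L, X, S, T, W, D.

K, J, and N are on, so X activates (Gate 4).
Gate 7: X and J on → W on.
L would need T and P (Gate 8), but T never turns on.
X: reached.
S would need B (Gate 5), but B never turns on.
T would need X and L (Gate 3), but L never turns on.
W: reached.
D would need J and T (Gate 6), but T never turns on.
Reached: X and W — 2 of the 6.

2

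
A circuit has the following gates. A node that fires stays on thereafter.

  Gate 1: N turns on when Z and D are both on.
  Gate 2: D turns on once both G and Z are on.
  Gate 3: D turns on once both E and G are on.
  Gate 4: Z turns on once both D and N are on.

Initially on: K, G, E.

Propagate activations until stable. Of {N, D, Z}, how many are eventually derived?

1

E and G are on, so D turns on (Gate 3).
N would need Z and D (Gate 1), but Z never turns on.
D: reached.
Z would need D and N (Gate 4), but N never turns on.
Reached: D — 1 of the 3.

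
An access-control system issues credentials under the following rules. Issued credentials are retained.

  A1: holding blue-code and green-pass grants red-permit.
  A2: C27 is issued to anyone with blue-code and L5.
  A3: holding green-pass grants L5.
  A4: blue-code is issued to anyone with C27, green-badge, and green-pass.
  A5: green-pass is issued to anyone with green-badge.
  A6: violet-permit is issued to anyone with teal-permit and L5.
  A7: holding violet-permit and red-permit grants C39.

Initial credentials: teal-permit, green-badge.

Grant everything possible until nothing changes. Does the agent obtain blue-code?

blue-code would need C27, green-badge, and green-pass (A4), but C27 is never granted.

No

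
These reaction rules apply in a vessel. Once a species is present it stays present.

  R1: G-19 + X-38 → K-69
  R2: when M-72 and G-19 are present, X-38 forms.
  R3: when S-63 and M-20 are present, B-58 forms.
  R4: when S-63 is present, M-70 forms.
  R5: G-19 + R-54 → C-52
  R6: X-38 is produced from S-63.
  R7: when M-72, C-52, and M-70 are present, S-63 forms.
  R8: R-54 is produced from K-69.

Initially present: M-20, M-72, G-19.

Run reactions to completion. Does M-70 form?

No

M-70 would need S-63 (R4), but S-63 never forms.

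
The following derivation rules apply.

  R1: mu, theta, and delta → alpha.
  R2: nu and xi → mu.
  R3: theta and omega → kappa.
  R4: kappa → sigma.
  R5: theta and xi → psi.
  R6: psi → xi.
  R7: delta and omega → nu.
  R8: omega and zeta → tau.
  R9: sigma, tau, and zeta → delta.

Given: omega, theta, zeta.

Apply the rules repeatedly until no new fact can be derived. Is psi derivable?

psi would need theta and xi (R5), but xi is never established.

No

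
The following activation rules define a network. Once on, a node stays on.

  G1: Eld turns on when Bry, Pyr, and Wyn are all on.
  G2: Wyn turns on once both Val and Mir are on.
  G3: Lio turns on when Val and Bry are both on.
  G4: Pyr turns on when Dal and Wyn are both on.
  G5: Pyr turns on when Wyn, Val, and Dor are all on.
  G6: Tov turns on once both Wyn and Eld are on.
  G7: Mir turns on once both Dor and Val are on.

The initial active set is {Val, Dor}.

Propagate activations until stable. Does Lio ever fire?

Lio would need Val and Bry (G3), but Bry never turns on.

No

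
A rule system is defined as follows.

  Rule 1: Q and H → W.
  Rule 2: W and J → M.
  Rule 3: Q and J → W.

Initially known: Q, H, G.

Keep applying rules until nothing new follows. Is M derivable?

M would need W and J (Rule 2), but J is never established.

No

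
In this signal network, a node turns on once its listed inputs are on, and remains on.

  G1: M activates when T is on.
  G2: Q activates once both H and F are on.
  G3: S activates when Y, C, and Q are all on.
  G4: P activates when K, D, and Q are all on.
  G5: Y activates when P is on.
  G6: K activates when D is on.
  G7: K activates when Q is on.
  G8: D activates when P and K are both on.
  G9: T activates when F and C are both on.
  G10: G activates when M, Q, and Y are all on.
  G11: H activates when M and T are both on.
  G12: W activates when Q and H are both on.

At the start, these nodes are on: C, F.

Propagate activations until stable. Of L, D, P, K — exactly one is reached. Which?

K

G9: F and C on → T on.
T is on, so M activates (G1).
G11: M and T on → H on.
H and F are on, so Q activates (G2).
G7: Q on → K on.
No rule produces L, and it is not given. P would need K, D, and Q (G4), but D never turns on. D would need P and K (G8), but P never turns on.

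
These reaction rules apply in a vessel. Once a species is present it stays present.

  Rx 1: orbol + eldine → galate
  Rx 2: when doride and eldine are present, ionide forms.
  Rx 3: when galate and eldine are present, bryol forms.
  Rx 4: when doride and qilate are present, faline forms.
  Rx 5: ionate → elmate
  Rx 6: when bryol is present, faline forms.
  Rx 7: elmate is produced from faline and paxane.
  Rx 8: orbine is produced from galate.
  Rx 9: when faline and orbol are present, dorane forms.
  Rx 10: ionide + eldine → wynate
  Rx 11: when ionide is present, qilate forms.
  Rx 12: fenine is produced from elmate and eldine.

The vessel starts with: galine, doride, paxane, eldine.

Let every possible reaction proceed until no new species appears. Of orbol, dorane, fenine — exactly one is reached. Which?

doride and eldine present → ionide forms (Rx 2).
ionide present → qilate forms (Rx 11).
doride and qilate present → faline forms (Rx 4).
faline and paxane present → elmate forms (Rx 7).
elmate and eldine present → fenine forms (Rx 12).
No rule produces orbol, and it is not given. dorane would need faline and orbol (Rx 9), but orbol never forms.

fenine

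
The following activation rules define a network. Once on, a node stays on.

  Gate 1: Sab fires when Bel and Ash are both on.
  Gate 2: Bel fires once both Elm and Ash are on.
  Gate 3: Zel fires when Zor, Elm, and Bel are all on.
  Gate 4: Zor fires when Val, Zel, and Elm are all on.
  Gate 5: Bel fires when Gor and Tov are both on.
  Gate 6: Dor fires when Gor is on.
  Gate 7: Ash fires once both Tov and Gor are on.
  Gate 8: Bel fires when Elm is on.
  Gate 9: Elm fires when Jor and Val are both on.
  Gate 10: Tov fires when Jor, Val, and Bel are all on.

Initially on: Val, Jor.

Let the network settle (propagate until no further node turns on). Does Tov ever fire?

Yes

Gate 9: Jor and Val on → Elm on.
Gate 8: Elm on → Bel on.
Jor, Val, and Bel are on, so Tov fires (Gate 10).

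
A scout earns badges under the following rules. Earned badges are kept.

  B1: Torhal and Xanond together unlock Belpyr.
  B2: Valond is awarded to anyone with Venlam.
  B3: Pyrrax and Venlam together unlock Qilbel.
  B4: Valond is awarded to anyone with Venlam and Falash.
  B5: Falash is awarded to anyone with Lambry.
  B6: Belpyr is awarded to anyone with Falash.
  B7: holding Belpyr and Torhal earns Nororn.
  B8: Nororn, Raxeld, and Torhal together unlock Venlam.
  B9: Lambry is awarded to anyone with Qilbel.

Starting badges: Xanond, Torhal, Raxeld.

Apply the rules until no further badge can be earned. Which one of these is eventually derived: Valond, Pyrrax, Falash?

Valond

With Torhal and Xanond, Belpyr is earned (B1).
With Belpyr and Torhal, Nororn is earned (B7).
With Nororn, Raxeld, and Torhal, Venlam is earned (B8).
With Venlam, Valond is earned (B2).
No rule produces Pyrrax, and it is not given. Falash would need Lambry (B5), but Lambry is never earned.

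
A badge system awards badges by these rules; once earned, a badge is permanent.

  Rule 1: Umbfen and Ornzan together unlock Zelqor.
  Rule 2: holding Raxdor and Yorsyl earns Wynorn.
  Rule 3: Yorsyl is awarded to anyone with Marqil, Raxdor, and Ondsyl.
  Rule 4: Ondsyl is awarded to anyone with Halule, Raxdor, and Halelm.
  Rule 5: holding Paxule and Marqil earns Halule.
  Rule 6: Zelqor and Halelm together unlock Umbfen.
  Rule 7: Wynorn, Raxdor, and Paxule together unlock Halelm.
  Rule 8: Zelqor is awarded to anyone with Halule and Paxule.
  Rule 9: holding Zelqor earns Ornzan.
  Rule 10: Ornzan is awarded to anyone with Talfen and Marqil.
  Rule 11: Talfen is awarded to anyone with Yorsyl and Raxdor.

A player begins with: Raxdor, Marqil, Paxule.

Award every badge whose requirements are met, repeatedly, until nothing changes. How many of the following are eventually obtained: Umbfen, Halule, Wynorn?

1

With Paxule and Marqil, Halule is earned (Rule 5).
Umbfen would need Zelqor and Halelm (Rule 6), but Halelm is never earned.
Halule: reached.
Wynorn would need Raxdor and Yorsyl (Rule 2), but Yorsyl is never earned.
Reached: Halule — 1 of the 3.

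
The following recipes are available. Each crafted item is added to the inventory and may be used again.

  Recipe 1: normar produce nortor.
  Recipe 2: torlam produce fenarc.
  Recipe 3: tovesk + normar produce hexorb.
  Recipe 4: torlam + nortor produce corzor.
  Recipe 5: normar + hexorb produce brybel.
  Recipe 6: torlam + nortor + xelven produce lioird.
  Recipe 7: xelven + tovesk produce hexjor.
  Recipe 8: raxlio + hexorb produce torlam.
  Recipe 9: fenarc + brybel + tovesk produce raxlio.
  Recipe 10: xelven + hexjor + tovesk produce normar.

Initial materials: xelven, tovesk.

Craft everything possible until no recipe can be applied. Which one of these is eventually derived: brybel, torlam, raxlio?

brybel

xelven + tovesk → hexjor (Recipe 7).
Using Recipe 10, xelven, hexjor, and tovesk make normar.
Using Recipe 3, tovesk and normar make hexorb.
Using Recipe 5, normar and hexorb make brybel.
torlam would need raxlio and hexorb (Recipe 8), but raxlio is never obtained. raxlio would need fenarc, brybel, and tovesk (Recipe 9), but fenarc is never obtained.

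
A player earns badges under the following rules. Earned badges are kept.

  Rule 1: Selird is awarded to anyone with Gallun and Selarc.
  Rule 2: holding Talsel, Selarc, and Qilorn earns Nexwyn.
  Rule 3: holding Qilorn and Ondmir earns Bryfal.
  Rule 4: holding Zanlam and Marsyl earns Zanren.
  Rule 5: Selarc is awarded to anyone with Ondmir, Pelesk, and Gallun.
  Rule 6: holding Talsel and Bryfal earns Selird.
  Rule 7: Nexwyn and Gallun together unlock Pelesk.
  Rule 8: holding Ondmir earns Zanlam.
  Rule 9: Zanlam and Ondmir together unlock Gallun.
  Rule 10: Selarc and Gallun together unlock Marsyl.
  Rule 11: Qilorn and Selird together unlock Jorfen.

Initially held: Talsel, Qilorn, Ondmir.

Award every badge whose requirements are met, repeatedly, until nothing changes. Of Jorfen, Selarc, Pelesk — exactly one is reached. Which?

With Qilorn and Ondmir, Bryfal is earned (Rule 3).
With Talsel and Bryfal, Selird is earned (Rule 6).
With Qilorn and Selird, Jorfen is earned (Rule 11).
Selarc would need Ondmir, Pelesk, and Gallun (Rule 5), but Pelesk is never earned. Pelesk would need Nexwyn and Gallun (Rule 7), but Nexwyn is never earned.

Jorfen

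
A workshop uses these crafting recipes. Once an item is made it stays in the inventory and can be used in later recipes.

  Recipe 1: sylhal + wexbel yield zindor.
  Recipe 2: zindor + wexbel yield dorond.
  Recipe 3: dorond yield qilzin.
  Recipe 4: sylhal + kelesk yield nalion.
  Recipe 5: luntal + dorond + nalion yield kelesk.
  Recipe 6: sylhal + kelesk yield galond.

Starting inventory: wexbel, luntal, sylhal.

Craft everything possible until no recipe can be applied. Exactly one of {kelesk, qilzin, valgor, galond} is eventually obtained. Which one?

Using Recipe 1, sylhal and wexbel make zindor.
Using Recipe 2, zindor and wexbel make dorond.
dorond → qilzin (Recipe 3).
No rule produces valgor, and it is not given. galond would need sylhal and kelesk (Recipe 6), but kelesk is never obtained. kelesk would need luntal, dorond, and nalion (Recipe 5), but nalion is never obtained.

qilzin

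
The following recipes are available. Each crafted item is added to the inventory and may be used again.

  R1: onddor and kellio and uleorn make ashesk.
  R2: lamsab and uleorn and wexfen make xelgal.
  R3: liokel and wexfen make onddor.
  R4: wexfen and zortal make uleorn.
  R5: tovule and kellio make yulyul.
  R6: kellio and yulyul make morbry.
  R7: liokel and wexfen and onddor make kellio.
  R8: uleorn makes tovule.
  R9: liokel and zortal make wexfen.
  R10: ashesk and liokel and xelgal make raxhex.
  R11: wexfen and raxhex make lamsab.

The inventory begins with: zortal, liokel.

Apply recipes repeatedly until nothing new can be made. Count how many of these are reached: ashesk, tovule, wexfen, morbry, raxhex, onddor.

Using R9, liokel and zortal make wexfen.
wexfen and zortal → uleorn (R4).
Using R3, liokel and wexfen make onddor.
Using R8, uleorn makes tovule.
liokel and wexfen and onddor → kellio (R7).
Using R5, tovule and kellio make yulyul.
onddor and kellio and uleorn → ashesk (R1).
kellio and yulyul → morbry (R6).
ashesk: reached.
tovule: reached.
wexfen: reached.
morbry: reached.
raxhex would need ashesk, liokel, and xelgal (R10), but xelgal is never obtained.
onddor: reached.
Reached: ashesk, tovule, wexfen, morbry, and onddor — 5 of the 6.

5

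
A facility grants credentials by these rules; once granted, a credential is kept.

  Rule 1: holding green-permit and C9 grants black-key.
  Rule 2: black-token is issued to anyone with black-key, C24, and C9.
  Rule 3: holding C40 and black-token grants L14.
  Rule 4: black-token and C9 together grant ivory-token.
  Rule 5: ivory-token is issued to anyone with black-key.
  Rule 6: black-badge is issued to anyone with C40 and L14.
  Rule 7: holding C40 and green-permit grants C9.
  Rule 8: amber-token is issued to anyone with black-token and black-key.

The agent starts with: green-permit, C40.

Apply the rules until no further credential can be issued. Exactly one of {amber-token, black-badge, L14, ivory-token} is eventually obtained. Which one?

Holding C40 and green-permit grants C9 (Rule 7).
Holding green-permit and C9 grants black-key (Rule 1).
Holding black-key grants ivory-token (Rule 5).
black-badge would need C40 and L14 (Rule 6), but L14 is never granted. amber-token would need black-token and black-key (Rule 8), but black-token is never granted. L14 would need C40 and black-token (Rule 3), but black-token is never granted.

ivory-token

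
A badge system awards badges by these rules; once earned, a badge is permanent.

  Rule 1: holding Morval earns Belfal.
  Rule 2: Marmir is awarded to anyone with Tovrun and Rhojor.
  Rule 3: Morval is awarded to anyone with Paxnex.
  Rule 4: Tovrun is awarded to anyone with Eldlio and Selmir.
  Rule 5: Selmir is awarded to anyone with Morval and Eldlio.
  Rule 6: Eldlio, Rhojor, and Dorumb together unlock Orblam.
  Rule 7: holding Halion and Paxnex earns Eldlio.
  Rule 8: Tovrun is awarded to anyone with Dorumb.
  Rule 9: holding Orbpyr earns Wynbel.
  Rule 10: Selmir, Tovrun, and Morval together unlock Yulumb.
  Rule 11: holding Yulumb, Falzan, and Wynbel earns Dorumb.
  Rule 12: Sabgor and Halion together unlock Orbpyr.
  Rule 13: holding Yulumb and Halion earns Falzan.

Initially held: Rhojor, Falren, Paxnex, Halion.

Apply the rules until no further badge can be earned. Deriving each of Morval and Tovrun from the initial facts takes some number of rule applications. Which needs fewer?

Morval

Morval: With Paxnex, Morval is earned (Rule 3). [1 rule application]
Tovrun: With Paxnex, Morval is earned (Rule 3). With Halion and Paxnex, Eldlio is earned (Rule 7). With Morval and Eldlio, Selmir is earned (Rule 5). With Eldlio and Selmir, Tovrun is earned (Rule 4). [4 rule applications]
Morval needs fewer.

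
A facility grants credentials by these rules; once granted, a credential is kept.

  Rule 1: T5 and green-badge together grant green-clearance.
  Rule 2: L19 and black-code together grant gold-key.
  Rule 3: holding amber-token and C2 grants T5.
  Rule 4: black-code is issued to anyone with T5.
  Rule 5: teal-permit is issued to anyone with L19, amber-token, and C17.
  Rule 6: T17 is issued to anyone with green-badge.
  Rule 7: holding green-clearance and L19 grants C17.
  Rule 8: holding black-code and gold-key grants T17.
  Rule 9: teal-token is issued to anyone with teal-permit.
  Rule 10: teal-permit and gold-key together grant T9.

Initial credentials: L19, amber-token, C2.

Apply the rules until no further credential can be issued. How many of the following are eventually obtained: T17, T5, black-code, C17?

Holding amber-token and C2 grants T5 (Rule 3).
Holding T5 grants black-code (Rule 4).
Holding L19 and black-code grants gold-key (Rule 2).
Holding black-code and gold-key grants T17 (Rule 8).
T17: reached.
T5: reached.
black-code: reached.
C17 would need green-clearance and L19 (Rule 7), but green-clearance is never granted.
Reached: T17, T5, and black-code — 3 of the 4.

3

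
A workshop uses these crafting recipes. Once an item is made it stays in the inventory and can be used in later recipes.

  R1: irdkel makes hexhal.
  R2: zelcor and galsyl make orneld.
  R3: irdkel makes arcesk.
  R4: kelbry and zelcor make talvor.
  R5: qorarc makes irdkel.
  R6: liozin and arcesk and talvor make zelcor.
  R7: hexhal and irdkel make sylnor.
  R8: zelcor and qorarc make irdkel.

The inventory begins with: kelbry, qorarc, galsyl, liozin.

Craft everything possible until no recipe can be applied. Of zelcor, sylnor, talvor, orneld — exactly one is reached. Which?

sylnor

Using R5, qorarc makes irdkel.
irdkel → hexhal (R1).
Using R7, hexhal and irdkel make sylnor.
talvor would need kelbry and zelcor (R4), but zelcor is never obtained. zelcor would need liozin, arcesk, and talvor (R6), but talvor is never obtained. orneld would need zelcor and galsyl (R2), but zelcor is never obtained.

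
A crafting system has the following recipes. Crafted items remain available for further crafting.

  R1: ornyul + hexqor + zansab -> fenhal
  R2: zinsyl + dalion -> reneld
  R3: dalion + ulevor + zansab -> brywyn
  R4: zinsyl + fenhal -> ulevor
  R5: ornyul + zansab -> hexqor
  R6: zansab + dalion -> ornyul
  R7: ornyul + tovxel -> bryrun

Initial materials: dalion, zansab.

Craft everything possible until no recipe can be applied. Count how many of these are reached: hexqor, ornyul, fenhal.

Using R6, zansab and dalion make ornyul.
Using R5, ornyul and zansab make hexqor.
Using R1, ornyul, hexqor, and zansab make fenhal.
hexqor: reached.
ornyul: reached.
fenhal: reached.
All 3 are reached.

3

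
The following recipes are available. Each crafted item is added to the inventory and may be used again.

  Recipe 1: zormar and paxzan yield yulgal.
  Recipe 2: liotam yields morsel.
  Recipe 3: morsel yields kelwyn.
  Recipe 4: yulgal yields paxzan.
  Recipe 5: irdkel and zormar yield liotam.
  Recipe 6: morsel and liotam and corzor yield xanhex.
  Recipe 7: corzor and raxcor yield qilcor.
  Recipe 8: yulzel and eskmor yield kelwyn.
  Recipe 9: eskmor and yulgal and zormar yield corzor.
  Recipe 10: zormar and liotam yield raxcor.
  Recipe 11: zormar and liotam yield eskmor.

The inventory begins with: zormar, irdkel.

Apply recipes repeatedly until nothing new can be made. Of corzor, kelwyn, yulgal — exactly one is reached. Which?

irdkel and zormar → liotam (Recipe 5).
liotam → morsel (Recipe 2).
morsel → kelwyn (Recipe 3).
yulgal would need zormar and paxzan (Recipe 1), but paxzan is never obtained. corzor would need eskmor, yulgal, and zormar (Recipe 9), but yulgal is never obtained.

kelwyn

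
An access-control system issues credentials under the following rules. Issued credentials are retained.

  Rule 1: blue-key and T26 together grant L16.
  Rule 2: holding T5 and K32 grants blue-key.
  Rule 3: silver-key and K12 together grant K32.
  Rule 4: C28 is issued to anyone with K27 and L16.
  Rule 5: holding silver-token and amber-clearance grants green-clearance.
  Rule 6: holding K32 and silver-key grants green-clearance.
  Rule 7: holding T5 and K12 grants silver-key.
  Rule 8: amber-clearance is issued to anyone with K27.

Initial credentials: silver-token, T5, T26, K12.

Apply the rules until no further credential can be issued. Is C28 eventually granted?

C28 would need K27 and L16 (Rule 4), but K27 is never granted.

No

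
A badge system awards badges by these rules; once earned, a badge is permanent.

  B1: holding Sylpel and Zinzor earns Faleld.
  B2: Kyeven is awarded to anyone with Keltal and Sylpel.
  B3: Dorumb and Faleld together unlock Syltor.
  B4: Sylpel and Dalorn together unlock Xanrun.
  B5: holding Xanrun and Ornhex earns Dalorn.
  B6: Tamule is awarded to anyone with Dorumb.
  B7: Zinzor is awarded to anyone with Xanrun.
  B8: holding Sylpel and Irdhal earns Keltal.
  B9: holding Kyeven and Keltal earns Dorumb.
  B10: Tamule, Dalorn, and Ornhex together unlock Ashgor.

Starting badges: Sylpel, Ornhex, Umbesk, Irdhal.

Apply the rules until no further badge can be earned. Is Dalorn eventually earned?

Dalorn would need Xanrun and Ornhex (B5), but Xanrun is never earned.

No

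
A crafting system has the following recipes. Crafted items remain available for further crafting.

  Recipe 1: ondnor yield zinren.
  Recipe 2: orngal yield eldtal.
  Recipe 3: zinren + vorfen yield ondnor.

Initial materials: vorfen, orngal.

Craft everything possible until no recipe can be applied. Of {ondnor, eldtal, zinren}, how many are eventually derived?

orngal → eldtal (Recipe 2).
ondnor would need zinren and vorfen (Recipe 3), but zinren is never obtained.
eldtal: reached.
zinren would need ondnor (Recipe 1), but ondnor is never obtained.
Reached: eldtal — 1 of the 3.

1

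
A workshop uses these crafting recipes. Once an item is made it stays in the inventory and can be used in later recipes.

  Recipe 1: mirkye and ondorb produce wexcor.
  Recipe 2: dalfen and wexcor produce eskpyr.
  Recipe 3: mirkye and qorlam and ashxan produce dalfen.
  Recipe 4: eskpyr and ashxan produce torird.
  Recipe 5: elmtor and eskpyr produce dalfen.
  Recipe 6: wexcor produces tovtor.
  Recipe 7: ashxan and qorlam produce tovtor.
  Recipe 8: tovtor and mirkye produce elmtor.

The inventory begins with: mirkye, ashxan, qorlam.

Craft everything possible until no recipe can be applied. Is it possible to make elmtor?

Yes

Using Recipe 7, ashxan and qorlam make tovtor.
Using Recipe 8, tovtor and mirkye make elmtor.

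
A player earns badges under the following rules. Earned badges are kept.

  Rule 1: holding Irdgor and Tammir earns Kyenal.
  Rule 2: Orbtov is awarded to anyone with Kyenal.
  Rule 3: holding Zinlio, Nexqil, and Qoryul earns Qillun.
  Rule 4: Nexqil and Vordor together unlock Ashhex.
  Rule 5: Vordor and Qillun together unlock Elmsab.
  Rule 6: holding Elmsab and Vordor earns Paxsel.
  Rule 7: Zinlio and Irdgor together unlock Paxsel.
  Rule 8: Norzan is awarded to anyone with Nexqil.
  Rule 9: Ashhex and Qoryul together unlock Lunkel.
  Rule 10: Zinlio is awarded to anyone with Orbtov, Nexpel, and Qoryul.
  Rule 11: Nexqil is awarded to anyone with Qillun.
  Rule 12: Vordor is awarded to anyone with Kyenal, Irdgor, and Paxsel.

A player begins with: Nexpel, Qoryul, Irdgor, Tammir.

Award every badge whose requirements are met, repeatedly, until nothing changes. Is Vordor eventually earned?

With Irdgor and Tammir, Kyenal is earned (Rule 1).
With Kyenal, Orbtov is earned (Rule 2).
With Orbtov, Nexpel, and Qoryul, Zinlio is earned (Rule 10).
With Zinlio and Irdgor, Paxsel is earned (Rule 7).
With Kyenal, Irdgor, and Paxsel, Vordor is earned (Rule 12).

Yes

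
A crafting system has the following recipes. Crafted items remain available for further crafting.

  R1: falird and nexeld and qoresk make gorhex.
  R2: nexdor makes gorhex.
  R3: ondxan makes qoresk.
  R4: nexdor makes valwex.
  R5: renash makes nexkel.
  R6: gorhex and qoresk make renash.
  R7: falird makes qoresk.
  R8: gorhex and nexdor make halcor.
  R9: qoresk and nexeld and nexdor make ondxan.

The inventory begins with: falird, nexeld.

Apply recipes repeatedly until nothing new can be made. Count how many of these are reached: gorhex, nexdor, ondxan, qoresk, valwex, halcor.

falird → qoresk (R7).
falird and nexeld and qoresk → gorhex (R1).
gorhex: reached.
No rule produces nexdor, and it is not given.
ondxan would need qoresk, nexeld, and nexdor (R9), but nexdor is never obtained.
qoresk: reached.
valwex would need nexdor (R4), but nexdor is never obtained.
halcor would need gorhex and nexdor (R8), but nexdor is never obtained.
Reached: gorhex and qoresk — 2 of the 6.

2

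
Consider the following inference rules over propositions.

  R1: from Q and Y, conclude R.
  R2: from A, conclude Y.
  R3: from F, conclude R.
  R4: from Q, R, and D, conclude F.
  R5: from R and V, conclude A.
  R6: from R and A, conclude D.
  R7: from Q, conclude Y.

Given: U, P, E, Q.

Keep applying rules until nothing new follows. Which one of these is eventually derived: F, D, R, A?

From Q, R7 gives Y.
Q and Y hold, so R follows (R1).
F would need Q, R, and D (R4), but D is never established. D would need R and A (R6), but A is never established. A would need R and V (R5), but V is never established.

R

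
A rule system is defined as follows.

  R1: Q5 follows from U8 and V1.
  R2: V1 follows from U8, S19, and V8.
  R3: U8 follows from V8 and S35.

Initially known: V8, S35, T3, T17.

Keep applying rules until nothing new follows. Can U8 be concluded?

Yes

V8 and S35 hold, so U8 follows (R3).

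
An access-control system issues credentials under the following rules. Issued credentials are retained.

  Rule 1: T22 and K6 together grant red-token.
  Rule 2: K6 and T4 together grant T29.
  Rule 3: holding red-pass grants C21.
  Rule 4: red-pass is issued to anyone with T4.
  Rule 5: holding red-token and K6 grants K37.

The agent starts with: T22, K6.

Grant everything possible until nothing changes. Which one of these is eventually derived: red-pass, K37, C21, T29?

K37

Holding T22 and K6 grants red-token (Rule 1).
Holding red-token and K6 grants K37 (Rule 5).
red-pass would need T4 (Rule 4), but T4 is never granted. T29 would need K6 and T4 (Rule 2), but T4 is never granted. C21 would need red-pass (Rule 3), but red-pass is never granted.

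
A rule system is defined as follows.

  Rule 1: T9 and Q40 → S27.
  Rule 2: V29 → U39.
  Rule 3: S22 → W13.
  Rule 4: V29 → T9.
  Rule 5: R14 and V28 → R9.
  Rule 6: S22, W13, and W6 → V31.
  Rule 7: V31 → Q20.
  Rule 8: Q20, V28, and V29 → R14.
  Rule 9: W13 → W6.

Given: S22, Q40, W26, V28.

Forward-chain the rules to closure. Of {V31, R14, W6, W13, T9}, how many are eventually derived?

3

S22 holds, so W13 follows (Rule 3).
W13 holds, so W6 follows (Rule 9).
From S22, W13, and W6, Rule 6 gives V31.
V31: reached.
R14 would need Q20, V28, and V29 (Rule 8), but V29 is never established.
W6: reached.
W13: reached.
T9 would need V29 (Rule 4), but V29 is never established.
Reached: V31, W6, and W13 — 3 of the 5.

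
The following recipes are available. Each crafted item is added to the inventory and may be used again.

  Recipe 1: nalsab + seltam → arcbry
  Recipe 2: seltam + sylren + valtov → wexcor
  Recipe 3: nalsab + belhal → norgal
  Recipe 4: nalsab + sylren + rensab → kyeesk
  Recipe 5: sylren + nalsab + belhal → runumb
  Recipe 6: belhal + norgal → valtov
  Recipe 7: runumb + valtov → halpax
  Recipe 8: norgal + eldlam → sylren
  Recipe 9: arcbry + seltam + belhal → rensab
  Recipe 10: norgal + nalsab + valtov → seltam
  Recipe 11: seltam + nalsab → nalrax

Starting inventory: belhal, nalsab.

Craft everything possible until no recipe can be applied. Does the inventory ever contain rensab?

Yes

Using Recipe 3, nalsab and belhal make norgal.
belhal + norgal → valtov (Recipe 6).
Using Recipe 10, norgal, nalsab, and valtov make seltam.
Using Recipe 1, nalsab and seltam make arcbry.
arcbry + seltam + belhal → rensab (Recipe 9).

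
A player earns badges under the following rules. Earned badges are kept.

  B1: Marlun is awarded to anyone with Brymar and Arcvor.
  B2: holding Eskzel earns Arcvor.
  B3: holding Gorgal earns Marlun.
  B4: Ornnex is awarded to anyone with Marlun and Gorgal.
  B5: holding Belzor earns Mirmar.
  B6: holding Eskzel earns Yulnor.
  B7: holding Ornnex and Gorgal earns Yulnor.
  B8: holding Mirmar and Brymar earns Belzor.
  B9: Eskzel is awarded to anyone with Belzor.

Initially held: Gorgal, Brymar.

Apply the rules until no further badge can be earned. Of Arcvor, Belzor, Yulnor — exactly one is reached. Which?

With Gorgal, Marlun is earned (B3).
With Marlun and Gorgal, Ornnex is earned (B4).
With Ornnex and Gorgal, Yulnor is earned (B7).
Arcvor would need Eskzel (B2), but Eskzel is never earned. Belzor would need Mirmar and Brymar (B8), but Mirmar is never earned.

Yulnor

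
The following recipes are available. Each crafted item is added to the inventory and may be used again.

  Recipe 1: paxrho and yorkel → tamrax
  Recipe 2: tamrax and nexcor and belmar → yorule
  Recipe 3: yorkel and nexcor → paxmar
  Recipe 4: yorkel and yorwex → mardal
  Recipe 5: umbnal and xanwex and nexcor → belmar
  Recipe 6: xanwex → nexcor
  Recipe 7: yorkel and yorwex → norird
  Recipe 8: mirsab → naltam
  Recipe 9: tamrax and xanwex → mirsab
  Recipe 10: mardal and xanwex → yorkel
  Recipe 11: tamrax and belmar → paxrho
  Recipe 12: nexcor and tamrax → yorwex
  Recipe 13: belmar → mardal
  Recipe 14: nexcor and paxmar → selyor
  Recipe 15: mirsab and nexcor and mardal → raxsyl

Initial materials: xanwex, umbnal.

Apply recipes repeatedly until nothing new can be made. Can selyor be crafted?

Using Recipe 6, xanwex makes nexcor.
Using Recipe 5, umbnal, xanwex, and nexcor make belmar.
Using Recipe 13, belmar makes mardal.
Using Recipe 10, mardal and xanwex make yorkel.
yorkel and nexcor → paxmar (Recipe 3).
nexcor and paxmar → selyor (Recipe 14).

Yes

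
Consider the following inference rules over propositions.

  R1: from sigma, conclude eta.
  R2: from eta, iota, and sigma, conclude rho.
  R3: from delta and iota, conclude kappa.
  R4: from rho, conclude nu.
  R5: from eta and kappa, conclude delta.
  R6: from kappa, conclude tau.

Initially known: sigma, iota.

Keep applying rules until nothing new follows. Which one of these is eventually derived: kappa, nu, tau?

sigma holds, so eta follows (R1).
From eta, iota, and sigma, R2 gives rho.
rho holds, so nu follows (R4).
kappa would need delta and iota (R3), but delta is never established. tau would need kappa (R6), but kappa is never established.

nu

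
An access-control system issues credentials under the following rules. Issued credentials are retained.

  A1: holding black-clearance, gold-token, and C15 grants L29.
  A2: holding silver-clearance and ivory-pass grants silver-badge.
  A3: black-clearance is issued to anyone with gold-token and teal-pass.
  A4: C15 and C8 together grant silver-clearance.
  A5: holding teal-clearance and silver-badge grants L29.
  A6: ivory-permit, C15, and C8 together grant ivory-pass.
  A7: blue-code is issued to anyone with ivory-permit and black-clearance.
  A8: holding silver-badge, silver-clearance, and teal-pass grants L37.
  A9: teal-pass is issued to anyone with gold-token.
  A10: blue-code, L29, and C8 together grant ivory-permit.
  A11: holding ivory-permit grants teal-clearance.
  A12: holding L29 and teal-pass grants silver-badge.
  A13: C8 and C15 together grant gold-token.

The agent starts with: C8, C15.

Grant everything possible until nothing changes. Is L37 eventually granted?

Holding C8 and C15 grants gold-token (A13).
Holding C15 and C8 grants silver-clearance (A4).
Holding gold-token grants teal-pass (A9).
Holding gold-token and teal-pass grants black-clearance (A3).
Holding black-clearance, gold-token, and C15 grants L29 (A1).
Holding L29 and teal-pass grants silver-badge (A12).
Holding silver-badge, silver-clearance, and teal-pass grants L37 (A8).

Yes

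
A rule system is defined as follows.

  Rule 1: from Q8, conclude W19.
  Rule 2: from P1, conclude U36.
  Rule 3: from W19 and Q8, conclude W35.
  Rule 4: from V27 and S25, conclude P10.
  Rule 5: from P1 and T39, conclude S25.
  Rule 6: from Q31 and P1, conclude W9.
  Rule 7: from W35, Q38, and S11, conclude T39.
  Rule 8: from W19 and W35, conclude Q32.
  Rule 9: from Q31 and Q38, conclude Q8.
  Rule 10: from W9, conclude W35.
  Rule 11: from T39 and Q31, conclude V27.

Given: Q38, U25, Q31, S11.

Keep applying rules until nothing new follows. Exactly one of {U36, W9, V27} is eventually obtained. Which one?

Q31 and Q38 hold, so Q8 follows (Rule 9).
Q8 holds, so W19 follows (Rule 1).
W19 and Q8 hold, so W35 follows (Rule 3).
From W35, Q38, and S11, Rule 7 gives T39.
T39 and Q31 hold, so V27 follows (Rule 11).
W9 would need Q31 and P1 (Rule 6), but P1 is never established. U36 would need P1 (Rule 2), but P1 is never established.

V27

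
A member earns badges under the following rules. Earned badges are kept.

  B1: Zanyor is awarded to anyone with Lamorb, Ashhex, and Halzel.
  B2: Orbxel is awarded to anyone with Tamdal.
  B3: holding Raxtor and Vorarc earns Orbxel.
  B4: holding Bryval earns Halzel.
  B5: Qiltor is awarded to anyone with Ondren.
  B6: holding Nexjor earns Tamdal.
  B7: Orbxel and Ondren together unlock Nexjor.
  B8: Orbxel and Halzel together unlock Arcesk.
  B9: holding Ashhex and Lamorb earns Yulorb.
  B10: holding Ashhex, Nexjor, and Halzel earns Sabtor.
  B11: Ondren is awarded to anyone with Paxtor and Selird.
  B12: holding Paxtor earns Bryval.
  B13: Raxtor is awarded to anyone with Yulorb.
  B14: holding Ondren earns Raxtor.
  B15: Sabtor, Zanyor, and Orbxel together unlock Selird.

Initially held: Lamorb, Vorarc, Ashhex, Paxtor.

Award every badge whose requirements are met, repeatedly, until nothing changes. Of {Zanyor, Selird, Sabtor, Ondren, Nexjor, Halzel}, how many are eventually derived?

2

With Paxtor, Bryval is earned (B12).
With Bryval, Halzel is earned (B4).
With Lamorb, Ashhex, and Halzel, Zanyor is earned (B1).
Zanyor: reached.
Selird would need Sabtor, Zanyor, and Orbxel (B15), but Sabtor is never earned.
Sabtor would need Ashhex, Nexjor, and Halzel (B10), but Nexjor is never earned.
Ondren would need Paxtor and Selird (B11), but Selird is never earned.
Nexjor would need Orbxel and Ondren (B7), but Ondren is never earned.
Halzel: reached.
Reached: Zanyor and Halzel — 2 of the 6.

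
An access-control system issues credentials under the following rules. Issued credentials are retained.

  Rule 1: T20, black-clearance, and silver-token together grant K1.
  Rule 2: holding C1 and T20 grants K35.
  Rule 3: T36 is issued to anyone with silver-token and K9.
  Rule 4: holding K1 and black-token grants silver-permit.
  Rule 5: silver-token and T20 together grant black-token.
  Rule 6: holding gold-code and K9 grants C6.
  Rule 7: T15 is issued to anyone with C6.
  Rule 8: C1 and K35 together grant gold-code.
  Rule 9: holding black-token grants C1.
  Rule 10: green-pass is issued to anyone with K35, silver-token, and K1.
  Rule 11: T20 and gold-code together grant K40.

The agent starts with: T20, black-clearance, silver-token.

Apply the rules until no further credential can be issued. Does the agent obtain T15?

T15 would need C6 (Rule 7), but C6 is never granted.

No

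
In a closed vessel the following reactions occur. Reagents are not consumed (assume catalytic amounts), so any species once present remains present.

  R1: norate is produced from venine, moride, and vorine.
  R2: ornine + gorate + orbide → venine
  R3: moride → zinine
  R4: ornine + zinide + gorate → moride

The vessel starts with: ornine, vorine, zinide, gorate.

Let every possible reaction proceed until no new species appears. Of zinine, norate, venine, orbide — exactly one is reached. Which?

zinine

ornine, zinide, and gorate present → moride forms (R4).
moride present → zinine forms (R3).
No rule produces orbide, and it is not given. norate would need venine, moride, and vorine (R1), but venine never forms. venine would need ornine, gorate, and orbide (R2), but orbide never forms.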